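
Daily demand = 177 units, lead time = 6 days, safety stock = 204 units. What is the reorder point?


Formula: ROP = (Daily Demand * Lead Time) + Safety Stock
Demand during lead time = 177 * 6 = 1062 units
ROP = 1062 + 204 = 1266 units

1266 units


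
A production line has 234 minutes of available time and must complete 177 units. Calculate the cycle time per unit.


Formula: CT = Available Time / Number of Units
CT = 234 min / 177 units
CT = 1.32 min/unit

1.32 min/unit


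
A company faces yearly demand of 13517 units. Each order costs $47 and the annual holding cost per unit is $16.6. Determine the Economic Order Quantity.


Formula: EOQ = sqrt(2 * D * S / H)
Numerator: 2 * 13517 * 47 = 1270598
2DS/H = 1270598 / 16.6 = 76542.0
EOQ = sqrt(76542.0) = 276.7 units

276.7 units


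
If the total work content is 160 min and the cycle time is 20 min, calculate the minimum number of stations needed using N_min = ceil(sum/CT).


Formula: N_min = ceil(Sum of Task Times / Cycle Time)
N_min = ceil(160 min / 20 min) = ceil(8.0)
N_min = 8 stations

8


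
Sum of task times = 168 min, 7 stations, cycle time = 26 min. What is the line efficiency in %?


Formula: Efficiency = Sum of Task Times / (N_stations * CT) * 100
Total station capacity = 7 stations * 26 min = 182 min
Efficiency = 168 / 182 * 100 = 92.3%

92.3%


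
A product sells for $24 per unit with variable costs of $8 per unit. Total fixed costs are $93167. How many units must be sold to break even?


Formula: BEQ = Fixed Costs / (Price - Variable Cost)
Contribution margin = $24 - $8 = $16/unit
BEQ = ceil($93167 / $16/unit) = ceil(5822.94) = 5823 units

5823 units


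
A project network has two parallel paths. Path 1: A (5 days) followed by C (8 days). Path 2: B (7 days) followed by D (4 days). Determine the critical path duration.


Path 1 = 5 + 8 = 13 days
Path 2 = 7 + 4 = 11 days
Duration = max(13, 11) = 13 days

13 days


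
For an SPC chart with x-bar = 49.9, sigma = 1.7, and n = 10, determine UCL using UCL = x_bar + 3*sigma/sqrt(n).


UCL = 49.9 + 3 * 1.7 / sqrt(10)

51.51


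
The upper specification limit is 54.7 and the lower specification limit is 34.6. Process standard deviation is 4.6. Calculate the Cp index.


Cp = (54.7 - 34.6) / (6 * 4.6)

0.73


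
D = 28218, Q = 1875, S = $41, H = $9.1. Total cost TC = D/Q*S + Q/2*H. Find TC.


TC = 28218/1875 * 41 + 1875/2 * 9.1

$9148.28


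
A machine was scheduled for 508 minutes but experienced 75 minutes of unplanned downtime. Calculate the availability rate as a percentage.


Formula: Availability = (Planned Time - Downtime) / Planned Time * 100
Uptime = 508 - 75 = 433 min
Availability = 433 / 508 * 100 = 85.2%

85.2%


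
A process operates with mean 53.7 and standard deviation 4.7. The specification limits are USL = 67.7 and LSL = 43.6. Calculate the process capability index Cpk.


Cpu = (67.7 - 53.7) / (3 * 4.7) = 0.99
Cpl = (53.7 - 43.6) / (3 * 4.7) = 0.72
Cpk = min(0.99, 0.72) = 0.72

0.72


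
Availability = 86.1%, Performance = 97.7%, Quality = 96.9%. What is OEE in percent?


Formula: OEE = Availability * Performance * Quality / 10000
A * P = 86.1% * 97.7% / 100 = 84.12%
OEE = 84.12% * 96.9% / 100 = 81.5%

81.5%


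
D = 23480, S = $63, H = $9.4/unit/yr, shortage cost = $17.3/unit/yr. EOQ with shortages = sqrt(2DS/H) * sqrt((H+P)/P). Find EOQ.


Formula: EOQ* = sqrt(2DS/H) * sqrt((H+P)/P)
Base EOQ = sqrt(2*23480*63/9.4) = 561.01 units
Correction = sqrt((9.4+17.3)/17.3) = 1.24232
EOQ* = 561.01 * 1.24232 = 697.0 units

697.0 units


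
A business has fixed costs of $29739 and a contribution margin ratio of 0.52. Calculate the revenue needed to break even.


Formula: BER = Fixed Costs / Contribution Margin Ratio
BER = $29739 / 0.52
BER = $57190.38 (to the nearest cent)

$57190.38


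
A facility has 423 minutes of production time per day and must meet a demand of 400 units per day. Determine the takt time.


Formula: Takt Time = Available Production Time / Customer Demand
Takt = 423 min/day / 400 units/day
Takt = 1.06 min/unit

1.06 min/unit


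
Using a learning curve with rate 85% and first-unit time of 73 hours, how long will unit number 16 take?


Formula: T_n = T_1 * (learning_rate)^(log2(n)) where learning_rate = rate/100
Doublings = log2(16) = 4
T_n = 73 * 0.85^4
T_n = 73 * 0.522 = 38.1 hours

38.1 hours


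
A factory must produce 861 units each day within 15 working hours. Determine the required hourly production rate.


Formula: Production Rate = Daily Demand / Available Hours
Rate = 861 units/day / 15 hours/day
Rate = 57.4 units/hour

57.4 units/hour


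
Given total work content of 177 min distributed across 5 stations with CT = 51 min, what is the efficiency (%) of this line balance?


Formula: Efficiency = Sum of Task Times / (N_stations * CT) * 100
Total station capacity = 5 stations * 51 min = 255 min
Efficiency = 177 / 255 * 100 = 69.4%

69.4%


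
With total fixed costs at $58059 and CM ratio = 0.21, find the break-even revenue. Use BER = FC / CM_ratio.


Formula: BER = Fixed Costs / Contribution Margin Ratio
BER = $58059 / 0.21
BER = $276471.43 (to the nearest cent)

$276471.43


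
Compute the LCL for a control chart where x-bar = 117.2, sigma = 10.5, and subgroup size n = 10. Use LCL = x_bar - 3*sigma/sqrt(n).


LCL = 117.2 - 3 * 10.5 / sqrt(10)

107.24


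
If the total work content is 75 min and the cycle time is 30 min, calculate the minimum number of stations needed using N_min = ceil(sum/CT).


Formula: N_min = ceil(Sum of Task Times / Cycle Time)
N_min = ceil(75 min / 30 min) = ceil(2.5)
N_min = 3 stations

3


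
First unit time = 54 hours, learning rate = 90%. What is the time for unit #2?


Formula: T_n = T_1 * (learning_rate)^(log2(n)) where learning_rate = rate/100
Doublings = log2(2) = 1
T_n = 54 * 0.9^1
T_n = 54 * 0.9 = 48.6 hours

48.6 hours


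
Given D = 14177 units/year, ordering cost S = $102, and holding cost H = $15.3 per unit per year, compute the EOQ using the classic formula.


Formula: EOQ = sqrt(2 * D * S / H)
Numerator: 2 * 14177 * 102 = 2892108
2DS/H = 2892108 / 15.3 = 189026.7
EOQ = sqrt(189026.7) = 434.8 units

434.8 units


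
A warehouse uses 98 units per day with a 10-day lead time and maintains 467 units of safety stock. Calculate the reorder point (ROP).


Formula: ROP = (Daily Demand * Lead Time) + Safety Stock
Demand during lead time = 98 * 10 = 980 units
ROP = 980 + 467 = 1447 units

1447 units


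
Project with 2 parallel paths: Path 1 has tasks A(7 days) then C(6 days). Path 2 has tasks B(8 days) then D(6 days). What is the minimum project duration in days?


Path 1 = 7 + 6 = 13 days
Path 2 = 8 + 6 = 14 days
Duration = max(13, 14) = 14 days

14 days


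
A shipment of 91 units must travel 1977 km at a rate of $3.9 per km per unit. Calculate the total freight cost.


TC = dist * cost * units = 1977 * 3.9 * 91 = $701637.30

$701637.30


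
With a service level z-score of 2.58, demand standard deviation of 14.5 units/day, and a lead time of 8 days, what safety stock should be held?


Formula: SS = z * sigma_d * sqrt(LT)
sqrt(LT) = sqrt(8) = 2.8284
SS = 2.58 * 14.5 * 2.8284
SS = 105.8 units

105.8 units


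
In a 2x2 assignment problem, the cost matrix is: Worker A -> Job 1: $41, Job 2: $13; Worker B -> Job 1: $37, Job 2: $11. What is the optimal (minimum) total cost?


Option 1: A->1 + B->2 = $41 + $11 = $52
Option 2: A->2 + B->1 = $13 + $37 = $50
Min cost = min($52, $50) = $50

$50


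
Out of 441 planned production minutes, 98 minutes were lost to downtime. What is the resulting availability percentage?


Formula: Availability = (Planned Time - Downtime) / Planned Time * 100
Uptime = 441 - 98 = 343 min
Availability = 343 / 441 * 100 = 77.8%

77.8%


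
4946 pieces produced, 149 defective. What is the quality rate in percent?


Formula: Quality Rate = Good Pieces / Total Pieces * 100
Good pieces = 4946 - 149 = 4797
QR = 4797 / 4946 * 100 = 97.0%

97.0%


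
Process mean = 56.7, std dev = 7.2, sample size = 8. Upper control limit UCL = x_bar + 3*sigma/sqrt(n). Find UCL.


UCL = 56.7 + 3 * 7.2 / sqrt(8)

64.34


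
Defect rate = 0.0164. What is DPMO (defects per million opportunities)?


DPMO = defect_rate * 1000000 = 0.0164 * 1000000

16400


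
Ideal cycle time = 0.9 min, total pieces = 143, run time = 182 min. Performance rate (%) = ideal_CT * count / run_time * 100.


Formula: Performance = (Ideal CT * Total Count) / Run Time * 100
Ideal output time = 0.9 * 143 = 128.7 min
Performance = 128.7 / 182 * 100 = 70.7%

70.7%


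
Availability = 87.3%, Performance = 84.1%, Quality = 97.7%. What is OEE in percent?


Formula: OEE = Availability * Performance * Quality / 10000
A * P = 87.3% * 84.1% / 100 = 73.42%
OEE = 73.42% * 97.7% / 100 = 71.7%

71.7%


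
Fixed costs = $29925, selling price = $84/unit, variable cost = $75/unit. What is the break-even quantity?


Formula: BEQ = Fixed Costs / (Price - Variable Cost)
Contribution margin = $84 - $75 = $9/unit
BEQ = ceil($29925 / $9/unit) = ceil(3325.0) = 3325 units

3325 units


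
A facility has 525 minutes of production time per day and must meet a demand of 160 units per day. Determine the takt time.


Formula: Takt Time = Available Production Time / Customer Demand
Takt = 525 min/day / 160 units/day
Takt = 3.28 min/unit

3.28 min/unit


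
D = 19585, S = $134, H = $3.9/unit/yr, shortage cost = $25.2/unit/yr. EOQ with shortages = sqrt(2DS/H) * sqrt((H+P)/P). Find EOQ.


Formula: EOQ* = sqrt(2DS/H) * sqrt((H+P)/P)
Base EOQ = sqrt(2*19585*134/3.9) = 1160.1 units
Correction = sqrt((3.9+25.2)/25.2) = 1.0746
EOQ* = 1160.1 * 1.0746 = 1246.6 units

1246.6 units


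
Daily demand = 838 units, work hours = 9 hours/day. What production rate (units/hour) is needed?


Formula: Production Rate = Daily Demand / Available Hours
Rate = 838 units/day / 9 hours/day
Rate = 93.1 units/hour

93.1 units/hour


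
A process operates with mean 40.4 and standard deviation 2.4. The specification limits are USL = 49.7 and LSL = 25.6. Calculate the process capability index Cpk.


Cpu = (49.7 - 40.4) / (3 * 2.4) = 1.29
Cpl = (40.4 - 25.6) / (3 * 2.4) = 2.06
Cpk = min(1.29, 2.06) = 1.29

1.29


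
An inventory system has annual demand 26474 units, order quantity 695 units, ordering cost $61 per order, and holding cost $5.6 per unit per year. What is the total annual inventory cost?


TC = 26474/695 * 61 + 695/2 * 5.6

$4269.62


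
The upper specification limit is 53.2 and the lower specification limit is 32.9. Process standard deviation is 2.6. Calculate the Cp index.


Cp = (53.2 - 32.9) / (6 * 2.6)

1.3


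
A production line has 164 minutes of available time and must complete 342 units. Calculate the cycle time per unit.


Formula: CT = Available Time / Number of Units
CT = 164 min / 342 units
CT = 0.48 min/unit

0.48 min/unit


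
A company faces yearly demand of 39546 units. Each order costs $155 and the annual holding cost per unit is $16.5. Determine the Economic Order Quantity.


Formula: EOQ = sqrt(2 * D * S / H)
Numerator: 2 * 39546 * 155 = 12259260
2DS/H = 12259260 / 16.5 = 742985.5
EOQ = sqrt(742985.5) = 862.0 units

862.0 units


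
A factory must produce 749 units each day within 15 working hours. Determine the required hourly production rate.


Formula: Production Rate = Daily Demand / Available Hours
Rate = 749 units/day / 15 hours/day
Rate = 49.9 units/hour

49.9 units/hour


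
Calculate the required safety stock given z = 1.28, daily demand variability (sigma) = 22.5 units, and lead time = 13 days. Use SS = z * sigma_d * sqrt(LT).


Formula: SS = z * sigma_d * sqrt(LT)
sqrt(LT) = sqrt(13) = 3.6056
SS = 1.28 * 22.5 * 3.6056
SS = 103.8 units

103.8 units


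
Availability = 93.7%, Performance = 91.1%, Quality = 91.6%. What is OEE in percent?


Formula: OEE = Availability * Performance * Quality / 10000
A * P = 93.7% * 91.1% / 100 = 85.36%
OEE = 85.36% * 91.6% / 100 = 78.2%

78.2%


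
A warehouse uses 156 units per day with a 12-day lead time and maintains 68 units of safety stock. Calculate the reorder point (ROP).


Formula: ROP = (Daily Demand * Lead Time) + Safety Stock
Demand during lead time = 156 * 12 = 1872 units
ROP = 1872 + 68 = 1940 units

1940 units


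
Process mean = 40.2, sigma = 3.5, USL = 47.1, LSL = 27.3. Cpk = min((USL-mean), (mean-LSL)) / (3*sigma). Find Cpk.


Cpu = (47.1 - 40.2) / (3 * 3.5) = 0.66
Cpl = (40.2 - 27.3) / (3 * 3.5) = 1.23
Cpk = min(0.66, 1.23) = 0.66

0.66


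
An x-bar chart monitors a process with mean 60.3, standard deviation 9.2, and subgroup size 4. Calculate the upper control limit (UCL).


UCL = 60.3 + 3 * 9.2 / sqrt(4)

74.1


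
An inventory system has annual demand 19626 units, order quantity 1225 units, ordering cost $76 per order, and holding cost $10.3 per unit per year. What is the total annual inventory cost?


TC = 19626/1225 * 76 + 1225/2 * 10.3

$7526.36


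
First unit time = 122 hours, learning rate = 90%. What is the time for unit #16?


Formula: T_n = T_1 * (learning_rate)^(log2(n)) where learning_rate = rate/100
Doublings = log2(16) = 4
T_n = 122 * 0.9^4
T_n = 122 * 0.6561 = 80.0 hours

80.0 hours


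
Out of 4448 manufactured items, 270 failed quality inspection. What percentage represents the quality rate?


Formula: Quality Rate = Good Pieces / Total Pieces * 100
Good pieces = 4448 - 270 = 4178
QR = 4178 / 4448 * 100 = 93.9%

93.9%


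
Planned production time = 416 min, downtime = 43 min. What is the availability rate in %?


Formula: Availability = (Planned Time - Downtime) / Planned Time * 100
Uptime = 416 - 43 = 373 min
Availability = 373 / 416 * 100 = 89.7%

89.7%


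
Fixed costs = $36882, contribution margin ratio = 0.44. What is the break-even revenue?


Formula: BER = Fixed Costs / Contribution Margin Ratio
BER = $36882 / 0.44
BER = $83822.73 (to the nearest cent)

$83822.73


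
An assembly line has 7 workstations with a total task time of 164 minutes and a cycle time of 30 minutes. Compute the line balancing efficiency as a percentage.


Formula: Efficiency = Sum of Task Times / (N_stations * CT) * 100
Total station capacity = 7 stations * 30 min = 210 min
Efficiency = 164 / 210 * 100 = 78.1%

78.1%


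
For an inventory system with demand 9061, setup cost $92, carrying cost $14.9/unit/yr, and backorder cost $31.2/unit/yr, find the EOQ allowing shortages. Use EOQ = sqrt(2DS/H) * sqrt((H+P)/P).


Formula: EOQ* = sqrt(2DS/H) * sqrt((H+P)/P)
Base EOQ = sqrt(2*9061*92/14.9) = 334.51 units
Correction = sqrt((14.9+31.2)/31.2) = 1.21555
EOQ* = 334.51 * 1.21555 = 406.6 units

406.6 units


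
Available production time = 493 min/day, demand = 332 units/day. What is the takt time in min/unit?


Formula: Takt Time = Available Production Time / Customer Demand
Takt = 493 min/day / 332 units/day
Takt = 1.48 min/unit

1.48 min/unit


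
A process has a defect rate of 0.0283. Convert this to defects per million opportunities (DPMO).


DPMO = defect_rate * 1000000 = 0.0283 * 1000000

28300


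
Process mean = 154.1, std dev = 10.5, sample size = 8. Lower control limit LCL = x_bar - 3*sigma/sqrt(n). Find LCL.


LCL = 154.1 - 3 * 10.5 / sqrt(8)

142.96


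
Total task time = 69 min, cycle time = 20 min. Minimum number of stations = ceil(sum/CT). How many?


Formula: N_min = ceil(Sum of Task Times / Cycle Time)
N_min = ceil(69 min / 20 min) = ceil(3.45)
N_min = 4 stations

4


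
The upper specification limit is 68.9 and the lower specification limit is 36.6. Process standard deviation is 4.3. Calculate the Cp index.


Cp = (68.9 - 36.6) / (6 * 4.3)

1.25


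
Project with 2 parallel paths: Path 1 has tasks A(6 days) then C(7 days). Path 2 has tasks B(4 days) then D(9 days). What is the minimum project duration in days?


Path 1 = 6 + 7 = 13 days
Path 2 = 4 + 9 = 13 days
Duration = max(13, 13) = 13 days

13 days


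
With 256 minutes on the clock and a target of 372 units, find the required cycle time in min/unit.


Formula: CT = Available Time / Number of Units
CT = 256 min / 372 units
CT = 0.69 min/unit

0.69 min/unit


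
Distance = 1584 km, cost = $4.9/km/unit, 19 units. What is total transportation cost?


TC = dist * cost * units = 1584 * 4.9 * 19 = $147470.40

$147470.40


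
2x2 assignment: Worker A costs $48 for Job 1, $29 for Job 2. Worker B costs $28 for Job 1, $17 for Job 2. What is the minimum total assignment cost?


Option 1: A->1 + B->2 = $48 + $17 = $65
Option 2: A->2 + B->1 = $29 + $28 = $57
Min cost = min($65, $57) = $57

$57


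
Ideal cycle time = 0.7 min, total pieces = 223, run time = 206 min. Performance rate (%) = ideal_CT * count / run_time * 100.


Formula: Performance = (Ideal CT * Total Count) / Run Time * 100
Ideal output time = 0.7 * 223 = 156.1 min
Performance = 156.1 / 206 * 100 = 75.8%

75.8%


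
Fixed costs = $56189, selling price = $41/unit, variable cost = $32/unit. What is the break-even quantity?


Formula: BEQ = Fixed Costs / (Price - Variable Cost)
Contribution margin = $41 - $32 = $9/unit
BEQ = ceil($56189 / $9/unit) = ceil(6243.22) = 6244 units

6244 units


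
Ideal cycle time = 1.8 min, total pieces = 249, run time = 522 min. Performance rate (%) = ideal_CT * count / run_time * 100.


Formula: Performance = (Ideal CT * Total Count) / Run Time * 100
Ideal output time = 1.8 * 249 = 448.2 min
Performance = 448.2 / 522 * 100 = 85.9%

85.9%


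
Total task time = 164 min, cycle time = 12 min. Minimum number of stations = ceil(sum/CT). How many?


Formula: N_min = ceil(Sum of Task Times / Cycle Time)
N_min = ceil(164 min / 12 min) = ceil(13.6667)
N_min = 14 stations

14


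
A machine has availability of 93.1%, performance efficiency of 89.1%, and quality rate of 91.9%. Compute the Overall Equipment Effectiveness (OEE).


Formula: OEE = Availability * Performance * Quality / 10000
A * P = 93.1% * 89.1% / 100 = 82.95%
OEE = 82.95% * 91.9% / 100 = 76.2%

76.2%


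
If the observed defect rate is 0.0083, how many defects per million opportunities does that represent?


DPMO = defect_rate * 1000000 = 0.0083 * 1000000

8300


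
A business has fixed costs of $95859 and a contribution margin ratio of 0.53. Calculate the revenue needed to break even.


Formula: BER = Fixed Costs / Contribution Margin Ratio
BER = $95859 / 0.53
BER = $180866.04 (to the nearest cent)

$180866.04


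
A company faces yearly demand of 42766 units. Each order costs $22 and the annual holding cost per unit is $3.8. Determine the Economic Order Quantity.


Formula: EOQ = sqrt(2 * D * S / H)
Numerator: 2 * 42766 * 22 = 1881704
2DS/H = 1881704 / 3.8 = 495185.3
EOQ = sqrt(495185.3) = 703.7 units

703.7 units


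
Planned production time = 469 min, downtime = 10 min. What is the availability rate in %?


Formula: Availability = (Planned Time - Downtime) / Planned Time * 100
Uptime = 469 - 10 = 459 min
Availability = 459 / 469 * 100 = 97.9%

97.9%


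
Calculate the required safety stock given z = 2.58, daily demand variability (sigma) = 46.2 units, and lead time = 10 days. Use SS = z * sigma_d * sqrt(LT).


Formula: SS = z * sigma_d * sqrt(LT)
sqrt(LT) = sqrt(10) = 3.1623
SS = 2.58 * 46.2 * 3.1623
SS = 376.9 units

376.9 units


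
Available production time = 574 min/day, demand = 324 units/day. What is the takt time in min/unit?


Formula: Takt Time = Available Production Time / Customer Demand
Takt = 574 min/day / 324 units/day
Takt = 1.77 min/unit

1.77 min/unit


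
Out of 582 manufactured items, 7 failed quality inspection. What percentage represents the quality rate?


Formula: Quality Rate = Good Pieces / Total Pieces * 100
Good pieces = 582 - 7 = 575
QR = 575 / 582 * 100 = 98.8%

98.8%


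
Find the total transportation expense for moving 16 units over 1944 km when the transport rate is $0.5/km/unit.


TC = dist * cost * units = 1944 * 0.5 * 16 = $15552.00

$15552.00


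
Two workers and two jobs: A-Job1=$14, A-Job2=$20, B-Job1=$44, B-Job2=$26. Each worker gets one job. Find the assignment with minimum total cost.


Option 1: A->1 + B->2 = $14 + $26 = $40
Option 2: A->2 + B->1 = $20 + $44 = $64
Min cost = min($40, $64) = $40

$40


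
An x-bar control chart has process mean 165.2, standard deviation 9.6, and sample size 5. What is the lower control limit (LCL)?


LCL = 165.2 - 3 * 9.6 / sqrt(5)

152.32


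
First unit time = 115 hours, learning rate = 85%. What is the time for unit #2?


Formula: T_n = T_1 * (learning_rate)^(log2(n)) where learning_rate = rate/100
Doublings = log2(2) = 1
T_n = 115 * 0.85^1
T_n = 115 * 0.85 = 97.8 hours

97.8 hours


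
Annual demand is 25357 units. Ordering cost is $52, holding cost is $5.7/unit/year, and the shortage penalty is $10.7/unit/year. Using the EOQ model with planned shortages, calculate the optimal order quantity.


Formula: EOQ* = sqrt(2DS/H) * sqrt((H+P)/P)
Base EOQ = sqrt(2*25357*52/5.7) = 680.19 units
Correction = sqrt((5.7+10.7)/10.7) = 1.23803
EOQ* = 680.19 * 1.23803 = 842.1 units

842.1 units


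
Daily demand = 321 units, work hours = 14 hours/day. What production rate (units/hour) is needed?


Formula: Production Rate = Daily Demand / Available Hours
Rate = 321 units/day / 14 hours/day
Rate = 22.9 units/hour

22.9 units/hour


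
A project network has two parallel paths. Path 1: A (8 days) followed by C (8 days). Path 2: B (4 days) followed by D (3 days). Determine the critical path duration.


Path 1 = 8 + 8 = 16 days
Path 2 = 4 + 3 = 7 days
Duration = max(16, 7) = 16 days

16 days


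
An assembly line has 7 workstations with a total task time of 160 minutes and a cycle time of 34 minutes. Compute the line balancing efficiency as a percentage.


Formula: Efficiency = Sum of Task Times / (N_stations * CT) * 100
Total station capacity = 7 stations * 34 min = 238 min
Efficiency = 160 / 238 * 100 = 67.2%

67.2%


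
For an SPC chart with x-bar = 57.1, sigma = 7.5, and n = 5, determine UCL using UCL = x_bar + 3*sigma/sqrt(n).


UCL = 57.1 + 3 * 7.5 / sqrt(5)

67.16


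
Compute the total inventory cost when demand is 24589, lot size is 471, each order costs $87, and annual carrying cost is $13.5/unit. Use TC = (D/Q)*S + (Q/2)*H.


TC = 24589/471 * 87 + 471/2 * 13.5

$7721.17


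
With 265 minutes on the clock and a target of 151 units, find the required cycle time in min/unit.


Formula: CT = Available Time / Number of Units
CT = 265 min / 151 units
CT = 1.75 min/unit

1.75 min/unit


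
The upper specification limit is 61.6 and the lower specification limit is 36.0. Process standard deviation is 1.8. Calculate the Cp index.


Cp = (61.6 - 36.0) / (6 * 1.8)

2.37


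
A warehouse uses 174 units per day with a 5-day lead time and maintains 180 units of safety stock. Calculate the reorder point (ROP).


Formula: ROP = (Daily Demand * Lead Time) + Safety Stock
Demand during lead time = 174 * 5 = 870 units
ROP = 870 + 180 = 1050 units

1050 units


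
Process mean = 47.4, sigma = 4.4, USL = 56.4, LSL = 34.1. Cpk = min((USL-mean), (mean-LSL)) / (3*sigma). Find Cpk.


Cpu = (56.4 - 47.4) / (3 * 4.4) = 0.68
Cpl = (47.4 - 34.1) / (3 * 4.4) = 1.01
Cpk = min(0.68, 1.01) = 0.68

0.68


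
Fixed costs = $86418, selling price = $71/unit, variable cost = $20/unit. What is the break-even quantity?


Formula: BEQ = Fixed Costs / (Price - Variable Cost)
Contribution margin = $71 - $20 = $51/unit
BEQ = ceil($86418 / $51/unit) = ceil(1694.47) = 1695 units

1695 units


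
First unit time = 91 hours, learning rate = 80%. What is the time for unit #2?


Formula: T_n = T_1 * (learning_rate)^(log2(n)) where learning_rate = rate/100
Doublings = log2(2) = 1
T_n = 91 * 0.8^1
T_n = 91 * 0.8 = 72.8 hours

72.8 hours


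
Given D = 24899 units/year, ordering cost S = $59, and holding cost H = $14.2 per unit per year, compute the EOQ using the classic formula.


Formula: EOQ = sqrt(2 * D * S / H)
Numerator: 2 * 24899 * 59 = 2938082
2DS/H = 2938082 / 14.2 = 206907.2
EOQ = sqrt(206907.2) = 454.9 units

454.9 units


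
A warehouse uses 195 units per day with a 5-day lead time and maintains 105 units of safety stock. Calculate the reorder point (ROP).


Formula: ROP = (Daily Demand * Lead Time) + Safety Stock
Demand during lead time = 195 * 5 = 975 units
ROP = 975 + 105 = 1080 units

1080 units


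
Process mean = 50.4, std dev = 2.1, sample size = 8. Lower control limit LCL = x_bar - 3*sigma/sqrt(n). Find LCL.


LCL = 50.4 - 3 * 2.1 / sqrt(8)

48.17


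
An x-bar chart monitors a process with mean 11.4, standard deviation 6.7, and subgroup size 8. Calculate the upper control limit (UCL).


UCL = 11.4 + 3 * 6.7 / sqrt(8)

18.51


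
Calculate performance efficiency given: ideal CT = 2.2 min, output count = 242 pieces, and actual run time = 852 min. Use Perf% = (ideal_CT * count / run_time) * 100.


Formula: Performance = (Ideal CT * Total Count) / Run Time * 100
Ideal output time = 2.2 * 242 = 532.4 min
Performance = 532.4 / 852 * 100 = 62.5%

62.5%


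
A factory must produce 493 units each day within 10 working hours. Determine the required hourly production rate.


Formula: Production Rate = Daily Demand / Available Hours
Rate = 493 units/day / 10 hours/day
Rate = 49.3 units/hour

49.3 units/hour


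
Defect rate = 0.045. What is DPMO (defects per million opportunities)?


DPMO = defect_rate * 1000000 = 0.045 * 1000000

45000


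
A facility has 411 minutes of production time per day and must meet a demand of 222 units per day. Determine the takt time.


Formula: Takt Time = Available Production Time / Customer Demand
Takt = 411 min/day / 222 units/day
Takt = 1.85 min/unit

1.85 min/unit


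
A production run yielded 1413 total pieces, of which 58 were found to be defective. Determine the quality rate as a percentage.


Formula: Quality Rate = Good Pieces / Total Pieces * 100
Good pieces = 1413 - 58 = 1355
QR = 1355 / 1413 * 100 = 95.9%

95.9%


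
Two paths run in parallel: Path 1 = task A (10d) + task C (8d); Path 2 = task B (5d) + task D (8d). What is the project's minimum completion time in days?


Path 1 = 10 + 8 = 18 days
Path 2 = 5 + 8 = 13 days
Duration = max(18, 13) = 18 days

18 days


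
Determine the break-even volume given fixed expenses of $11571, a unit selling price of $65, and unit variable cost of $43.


Formula: BEQ = Fixed Costs / (Price - Variable Cost)
Contribution margin = $65 - $43 = $22/unit
BEQ = ceil($11571 / $22/unit) = ceil(525.95) = 526 units

526 units


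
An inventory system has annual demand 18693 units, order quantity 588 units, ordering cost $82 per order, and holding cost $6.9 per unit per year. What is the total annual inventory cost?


TC = 18693/588 * 82 + 588/2 * 6.9

$4635.45


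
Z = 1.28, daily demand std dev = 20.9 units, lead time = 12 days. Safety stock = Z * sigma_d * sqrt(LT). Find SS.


Formula: SS = z * sigma_d * sqrt(LT)
sqrt(LT) = sqrt(12) = 3.4641
SS = 1.28 * 20.9 * 3.4641
SS = 92.7 units

92.7 units


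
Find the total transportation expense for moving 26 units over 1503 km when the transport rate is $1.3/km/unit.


TC = dist * cost * units = 1503 * 1.3 * 26 = $50801.40

$50801.40


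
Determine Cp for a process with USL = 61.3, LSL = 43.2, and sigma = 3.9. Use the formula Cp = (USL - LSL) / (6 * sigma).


Cp = (61.3 - 43.2) / (6 * 3.9)

0.77


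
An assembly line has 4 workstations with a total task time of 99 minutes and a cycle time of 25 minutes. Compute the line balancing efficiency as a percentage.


Formula: Efficiency = Sum of Task Times / (N_stations * CT) * 100
Total station capacity = 4 stations * 25 min = 100 min
Efficiency = 99 / 100 * 100 = 99.0%

99.0%


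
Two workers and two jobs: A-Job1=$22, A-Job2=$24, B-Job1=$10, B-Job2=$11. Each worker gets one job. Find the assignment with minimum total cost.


Option 1: A->1 + B->2 = $22 + $11 = $33
Option 2: A->2 + B->1 = $24 + $10 = $34
Min cost = min($33, $34) = $33

$33


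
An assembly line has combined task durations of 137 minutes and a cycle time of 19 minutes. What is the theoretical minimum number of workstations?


Formula: N_min = ceil(Sum of Task Times / Cycle Time)
N_min = ceil(137 min / 19 min) = ceil(7.2105)
N_min = 8 stations

8


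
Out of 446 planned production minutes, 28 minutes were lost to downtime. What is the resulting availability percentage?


Formula: Availability = (Planned Time - Downtime) / Planned Time * 100
Uptime = 446 - 28 = 418 min
Availability = 418 / 446 * 100 = 93.7%

93.7%


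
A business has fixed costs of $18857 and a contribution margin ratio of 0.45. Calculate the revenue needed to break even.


Formula: BER = Fixed Costs / Contribution Margin Ratio
BER = $18857 / 0.45
BER = $41904.44 (to the nearest cent)

$41904.44


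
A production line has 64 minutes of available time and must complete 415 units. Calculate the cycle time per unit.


Formula: CT = Available Time / Number of Units
CT = 64 min / 415 units
CT = 0.15 min/unit

0.15 min/unit


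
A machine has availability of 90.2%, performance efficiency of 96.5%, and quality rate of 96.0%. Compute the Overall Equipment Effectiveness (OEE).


Formula: OEE = Availability * Performance * Quality / 10000
A * P = 90.2% * 96.5% / 100 = 87.04%
OEE = 87.04% * 96.0% / 100 = 83.6%

83.6%


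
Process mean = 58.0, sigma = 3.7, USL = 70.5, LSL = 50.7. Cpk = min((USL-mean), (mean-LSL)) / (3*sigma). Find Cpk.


Cpu = (70.5 - 58.0) / (3 * 3.7) = 1.13
Cpl = (58.0 - 50.7) / (3 * 3.7) = 0.66
Cpk = min(1.13, 0.66) = 0.66

0.66


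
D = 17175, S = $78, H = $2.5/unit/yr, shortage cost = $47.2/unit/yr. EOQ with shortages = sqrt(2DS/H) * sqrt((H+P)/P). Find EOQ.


Formula: EOQ* = sqrt(2DS/H) * sqrt((H+P)/P)
Base EOQ = sqrt(2*17175*78/2.5) = 1035.24 units
Correction = sqrt((2.5+47.2)/47.2) = 1.02614
EOQ* = 1035.24 * 1.02614 = 1062.3 units

1062.3 units


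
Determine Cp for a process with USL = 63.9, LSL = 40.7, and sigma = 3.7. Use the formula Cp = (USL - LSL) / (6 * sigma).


Cp = (63.9 - 40.7) / (6 * 3.7)

1.05


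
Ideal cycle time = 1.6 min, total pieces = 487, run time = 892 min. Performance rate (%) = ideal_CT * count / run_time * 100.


Formula: Performance = (Ideal CT * Total Count) / Run Time * 100
Ideal output time = 1.6 * 487 = 779.2 min
Performance = 779.2 / 892 * 100 = 87.4%

87.4%


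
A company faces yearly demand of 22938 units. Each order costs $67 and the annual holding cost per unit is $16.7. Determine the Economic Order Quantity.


Formula: EOQ = sqrt(2 * D * S / H)
Numerator: 2 * 22938 * 67 = 3073692
2DS/H = 3073692 / 16.7 = 184053.4
EOQ = sqrt(184053.4) = 429.0 units

429.0 units


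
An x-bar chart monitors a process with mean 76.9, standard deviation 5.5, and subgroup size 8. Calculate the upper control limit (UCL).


UCL = 76.9 + 3 * 5.5 / sqrt(8)

82.73


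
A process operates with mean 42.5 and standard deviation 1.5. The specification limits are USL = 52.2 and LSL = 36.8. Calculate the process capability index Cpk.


Cpu = (52.2 - 42.5) / (3 * 1.5) = 2.16
Cpl = (42.5 - 36.8) / (3 * 1.5) = 1.27
Cpk = min(2.16, 1.27) = 1.27

1.27


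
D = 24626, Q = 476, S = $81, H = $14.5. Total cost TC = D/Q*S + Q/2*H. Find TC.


TC = 24626/476 * 81 + 476/2 * 14.5

$7641.56


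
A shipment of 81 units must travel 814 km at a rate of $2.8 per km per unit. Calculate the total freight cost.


TC = dist * cost * units = 814 * 2.8 * 81 = $184615.20

$184615.20


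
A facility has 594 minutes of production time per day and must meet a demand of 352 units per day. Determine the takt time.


Formula: Takt Time = Available Production Time / Customer Demand
Takt = 594 min/day / 352 units/day
Takt = 1.69 min/unit

1.69 min/unit


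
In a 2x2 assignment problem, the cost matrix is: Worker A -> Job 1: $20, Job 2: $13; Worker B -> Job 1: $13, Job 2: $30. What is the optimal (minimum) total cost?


Option 1: A->1 + B->2 = $20 + $30 = $50
Option 2: A->2 + B->1 = $13 + $13 = $26
Min cost = min($50, $26) = $26

$26


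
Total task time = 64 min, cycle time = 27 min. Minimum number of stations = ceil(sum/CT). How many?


Formula: N_min = ceil(Sum of Task Times / Cycle Time)
N_min = ceil(64 min / 27 min) = ceil(2.3704)
N_min = 3 stations

3


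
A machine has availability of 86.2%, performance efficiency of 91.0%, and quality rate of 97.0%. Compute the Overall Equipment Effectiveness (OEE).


Formula: OEE = Availability * Performance * Quality / 10000
A * P = 86.2% * 91.0% / 100 = 78.44%
OEE = 78.44% * 97.0% / 100 = 76.1%

76.1%


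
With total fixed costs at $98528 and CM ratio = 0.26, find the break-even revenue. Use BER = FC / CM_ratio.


Formula: BER = Fixed Costs / Contribution Margin Ratio
BER = $98528 / 0.26
BER = $378953.85 (to the nearest cent)

$378953.85


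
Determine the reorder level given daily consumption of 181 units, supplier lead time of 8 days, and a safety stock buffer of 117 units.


Formula: ROP = (Daily Demand * Lead Time) + Safety Stock
Demand during lead time = 181 * 8 = 1448 units
ROP = 1448 + 117 = 1565 units

1565 units


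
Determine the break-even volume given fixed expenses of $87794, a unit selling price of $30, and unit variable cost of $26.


Formula: BEQ = Fixed Costs / (Price - Variable Cost)
Contribution margin = $30 - $26 = $4/unit
BEQ = ceil($87794 / $4/unit) = ceil(21948.5) = 21949 units

21949 units


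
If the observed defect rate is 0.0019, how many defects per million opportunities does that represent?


DPMO = defect_rate * 1000000 = 0.0019 * 1000000

1900


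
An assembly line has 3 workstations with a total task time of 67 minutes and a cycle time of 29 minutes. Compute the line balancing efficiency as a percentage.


Formula: Efficiency = Sum of Task Times / (N_stations * CT) * 100
Total station capacity = 3 stations * 29 min = 87 min
Efficiency = 67 / 87 * 100 = 77.0%

77.0%


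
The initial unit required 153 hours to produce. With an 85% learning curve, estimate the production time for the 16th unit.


Formula: T_n = T_1 * (learning_rate)^(log2(n)) where learning_rate = rate/100
Doublings = log2(16) = 4
T_n = 153 * 0.85^4
T_n = 153 * 0.522 = 79.9 hours

79.9 hours


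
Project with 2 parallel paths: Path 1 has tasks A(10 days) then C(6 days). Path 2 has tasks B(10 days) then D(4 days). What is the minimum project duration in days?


Path 1 = 10 + 6 = 16 days
Path 2 = 10 + 4 = 14 days
Duration = max(16, 14) = 16 days

16 days


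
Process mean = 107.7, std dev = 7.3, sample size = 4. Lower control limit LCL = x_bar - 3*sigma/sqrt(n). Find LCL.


LCL = 107.7 - 3 * 7.3 / sqrt(4)

96.75


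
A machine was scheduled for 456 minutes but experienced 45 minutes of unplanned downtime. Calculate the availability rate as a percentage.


Formula: Availability = (Planned Time - Downtime) / Planned Time * 100
Uptime = 456 - 45 = 411 min
Availability = 411 / 456 * 100 = 90.1%

90.1%


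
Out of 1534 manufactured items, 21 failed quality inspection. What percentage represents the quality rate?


Formula: Quality Rate = Good Pieces / Total Pieces * 100
Good pieces = 1534 - 21 = 1513
QR = 1513 / 1534 * 100 = 98.6%

98.6%


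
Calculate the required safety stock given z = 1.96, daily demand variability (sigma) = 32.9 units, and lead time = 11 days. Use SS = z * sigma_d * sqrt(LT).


Formula: SS = z * sigma_d * sqrt(LT)
sqrt(LT) = sqrt(11) = 3.3166
SS = 1.96 * 32.9 * 3.3166
SS = 213.9 units

213.9 units


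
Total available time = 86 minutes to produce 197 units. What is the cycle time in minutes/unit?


Formula: CT = Available Time / Number of Units
CT = 86 min / 197 units
CT = 0.44 min/unit

0.44 min/unit


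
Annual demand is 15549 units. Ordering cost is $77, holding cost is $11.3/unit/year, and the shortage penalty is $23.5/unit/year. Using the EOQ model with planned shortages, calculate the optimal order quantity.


Formula: EOQ* = sqrt(2DS/H) * sqrt((H+P)/P)
Base EOQ = sqrt(2*15549*77/11.3) = 460.33 units
Correction = sqrt((11.3+23.5)/23.5) = 1.2169
EOQ* = 460.33 * 1.2169 = 560.2 units

560.2 units


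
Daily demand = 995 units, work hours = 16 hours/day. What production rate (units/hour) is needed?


Formula: Production Rate = Daily Demand / Available Hours
Rate = 995 units/day / 16 hours/day
Rate = 62.2 units/hour

62.2 units/hour


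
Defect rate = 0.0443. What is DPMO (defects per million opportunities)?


DPMO = defect_rate * 1000000 = 0.0443 * 1000000

44300


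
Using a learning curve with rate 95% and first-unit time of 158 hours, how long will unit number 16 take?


Formula: T_n = T_1 * (learning_rate)^(log2(n)) where learning_rate = rate/100
Doublings = log2(16) = 4
T_n = 158 * 0.95^4
T_n = 158 * 0.8145 = 128.7 hours

128.7 hours


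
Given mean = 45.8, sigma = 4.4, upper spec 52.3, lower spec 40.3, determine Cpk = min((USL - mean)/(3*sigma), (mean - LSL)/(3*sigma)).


Cpu = (52.3 - 45.8) / (3 * 4.4) = 0.49
Cpl = (45.8 - 40.3) / (3 * 4.4) = 0.42
Cpk = min(0.49, 0.42) = 0.42

0.42


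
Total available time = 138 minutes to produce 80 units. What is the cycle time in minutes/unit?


Formula: CT = Available Time / Number of Units
CT = 138 min / 80 units
CT = 1.73 min/unit

1.73 min/unit


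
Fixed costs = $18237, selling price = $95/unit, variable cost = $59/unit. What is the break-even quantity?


Formula: BEQ = Fixed Costs / (Price - Variable Cost)
Contribution margin = $95 - $59 = $36/unit
BEQ = ceil($18237 / $36/unit) = ceil(506.58) = 507 units

507 units


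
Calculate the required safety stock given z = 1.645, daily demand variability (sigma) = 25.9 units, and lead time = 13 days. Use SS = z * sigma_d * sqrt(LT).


Formula: SS = z * sigma_d * sqrt(LT)
sqrt(LT) = sqrt(13) = 3.6056
SS = 1.645 * 25.9 * 3.6056
SS = 153.6 units

153.6 units


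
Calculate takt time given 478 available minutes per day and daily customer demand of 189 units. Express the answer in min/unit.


Formula: Takt Time = Available Production Time / Customer Demand
Takt = 478 min/day / 189 units/day
Takt = 2.53 min/unit

2.53 min/unit


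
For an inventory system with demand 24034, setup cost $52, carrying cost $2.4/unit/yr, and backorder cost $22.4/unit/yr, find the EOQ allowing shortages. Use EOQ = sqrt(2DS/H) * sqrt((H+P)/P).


Formula: EOQ* = sqrt(2DS/H) * sqrt((H+P)/P)
Base EOQ = sqrt(2*24034*52/2.4) = 1020.53 units
Correction = sqrt((2.4+22.4)/22.4) = 1.05221
EOQ* = 1020.53 * 1.05221 = 1073.8 units

1073.8 units


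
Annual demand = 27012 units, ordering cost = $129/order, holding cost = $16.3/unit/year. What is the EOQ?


Formula: EOQ = sqrt(2 * D * S / H)
Numerator: 2 * 27012 * 129 = 6969096
2DS/H = 6969096 / 16.3 = 427551.9
EOQ = sqrt(427551.9) = 653.9 units

653.9 units


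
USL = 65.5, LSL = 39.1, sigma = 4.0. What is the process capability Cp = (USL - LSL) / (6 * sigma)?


Cp = (65.5 - 39.1) / (6 * 4.0)

1.1


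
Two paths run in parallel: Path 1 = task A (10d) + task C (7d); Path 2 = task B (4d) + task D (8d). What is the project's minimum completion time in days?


Path 1 = 10 + 7 = 17 days
Path 2 = 4 + 8 = 12 days
Duration = max(17, 12) = 17 days

17 days


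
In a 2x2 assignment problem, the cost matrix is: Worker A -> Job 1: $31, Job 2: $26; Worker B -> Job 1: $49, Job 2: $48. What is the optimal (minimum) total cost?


Option 1: A->1 + B->2 = $31 + $48 = $79
Option 2: A->2 + B->1 = $26 + $49 = $75
Min cost = min($79, $75) = $75

$75


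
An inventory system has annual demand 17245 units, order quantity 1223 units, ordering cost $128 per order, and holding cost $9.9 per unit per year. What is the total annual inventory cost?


TC = 17245/1223 * 128 + 1223/2 * 9.9

$7858.72
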